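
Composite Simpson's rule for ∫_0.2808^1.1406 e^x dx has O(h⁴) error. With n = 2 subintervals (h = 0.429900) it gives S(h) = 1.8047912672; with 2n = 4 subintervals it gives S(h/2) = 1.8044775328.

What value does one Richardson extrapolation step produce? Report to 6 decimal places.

1.804457

Error is O(h^4); halving h shrinks it by 2^4 = 16.
Numerator 16*A(h/2) − A(h) = 16*1.8044775328 − 1.8047912672 = 27.0668492576
27.0668492576 ÷ 15 = 1.8044566172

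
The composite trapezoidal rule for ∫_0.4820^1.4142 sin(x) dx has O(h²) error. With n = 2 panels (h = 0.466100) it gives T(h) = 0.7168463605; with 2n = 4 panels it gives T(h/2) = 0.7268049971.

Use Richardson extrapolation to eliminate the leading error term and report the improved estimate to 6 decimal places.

The method has order 2: 2^2 = 4.
Numerator 4×A(h/2) − A(h) = 4×0.7268049971 − 0.7168463605 = 2.1903736279
R = 2.1903736279/3 = 0.7301245426
Gap between inputs: 9.959e-03; correction applied: +0.0033195455.

0.730125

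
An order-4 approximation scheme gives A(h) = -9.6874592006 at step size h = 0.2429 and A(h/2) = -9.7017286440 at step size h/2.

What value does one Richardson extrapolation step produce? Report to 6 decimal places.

With r = 4 the leading error scales as h^4, so the weight is 2^4 = 16.
Numerator 16·A(h/2) − A(h) = 16·(-9.7017286440) − (-9.6874592006) = -145.5401991034
(-145.5401991034) ÷ 15 = -9.7026799402
Gap between inputs: 1.427e-02; correction applied: −0.0009512962.

-9.702680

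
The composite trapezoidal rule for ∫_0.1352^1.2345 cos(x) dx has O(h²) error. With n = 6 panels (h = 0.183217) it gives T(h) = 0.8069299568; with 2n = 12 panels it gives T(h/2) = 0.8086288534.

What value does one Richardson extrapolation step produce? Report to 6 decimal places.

0.809195

r = 2: numerator weight 4, denominator 3.
Top: 4(0.8086288534) − (0.8069299568) = 2.4275854568
Denominator 4 − 1 = 3.
Extrapolated: 2.4275854568 / 3 = 0.8091951523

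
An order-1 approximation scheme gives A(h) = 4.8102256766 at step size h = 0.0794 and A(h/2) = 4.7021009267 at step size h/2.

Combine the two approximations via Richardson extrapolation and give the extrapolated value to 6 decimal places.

r = 1: numerator weight 2, denominator 1.
2×4.7021009267 = 9.4042018534; subtract 4.8102256766 → 4.5939761768
Divide by 2^1 − 1 = 1.
4.5939761768 ÷ 1 = 4.5939761768

4.593976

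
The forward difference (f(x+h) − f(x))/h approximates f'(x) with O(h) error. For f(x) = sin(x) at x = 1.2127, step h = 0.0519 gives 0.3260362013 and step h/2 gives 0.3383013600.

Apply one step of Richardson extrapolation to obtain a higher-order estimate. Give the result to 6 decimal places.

0.350567

Error is O(h^1); halving h shrinks it by 2^1 = 2.
Weighted: 0.6766027200 − 0.3260362013 = 0.3505665187
Denominator 2 − 1 = 1.
Result: 0.3505665187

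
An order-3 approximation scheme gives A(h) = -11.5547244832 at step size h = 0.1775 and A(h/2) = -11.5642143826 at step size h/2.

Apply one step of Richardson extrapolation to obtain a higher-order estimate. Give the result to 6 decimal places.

With r = 3 the leading error scales as h^3, so the weight is 2^3 = 8.
Top: 8(-11.5642143826) − (-11.5547244832) = -80.9589905776
Denominator 8 − 1 = 7.
Extrapolated: (-80.9589905776) / 7 = -11.5655700825

-11.565570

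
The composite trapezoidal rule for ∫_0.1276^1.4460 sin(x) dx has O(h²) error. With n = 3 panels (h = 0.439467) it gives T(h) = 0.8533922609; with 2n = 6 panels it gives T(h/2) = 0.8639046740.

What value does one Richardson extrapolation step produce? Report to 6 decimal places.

Order 2 gives 2^r = 4 and 2^r − 1 = 3.
Difference of the inputs: 0.8639046740 − 0.8533922609 = 0.0105124131
Correction (A(h/2) − A(h))/(4 − 1) = 0.0105124131/3 = 0.0035041377
R = 0.8639046740 + 0.0035041377 = 0.8674088117
Shift from A(h/2): +0.0035041377.

0.867409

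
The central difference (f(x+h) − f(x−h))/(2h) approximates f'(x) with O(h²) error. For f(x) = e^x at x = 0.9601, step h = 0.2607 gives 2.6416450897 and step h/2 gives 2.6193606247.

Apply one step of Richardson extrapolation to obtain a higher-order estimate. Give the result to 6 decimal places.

2.611932

With r = 2 the leading error scales as h^2, so the weight is 2^2 = 4.
Difference of the inputs: 2.6193606247 − 2.6416450897 = -0.0222844650
Correction (A(h/2) − A(h))/(4 − 1) = (-0.0222844650)/3 = -0.0074281550
R = A(h/2) + (A(h/2) − A(h))/3 = 2.6193606247 − 0.0074281550 = 2.6119324697
Correction |R − A(h/2)| = 7.428e-03; gap |A(h/2) − A(h)| = 2.228e-02.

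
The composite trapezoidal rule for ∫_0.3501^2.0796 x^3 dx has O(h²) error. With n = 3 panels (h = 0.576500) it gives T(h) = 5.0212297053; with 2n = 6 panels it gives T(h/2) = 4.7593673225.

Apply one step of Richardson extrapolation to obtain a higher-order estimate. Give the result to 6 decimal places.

4.672080

The method has order 2: 2^2 = 4.
Top: 4(4.7593673225) − (5.0212297053) = 14.0162395847
Divide by 2^2 − 1 = 3.
R = 14.0162395847/3 = 4.6720798616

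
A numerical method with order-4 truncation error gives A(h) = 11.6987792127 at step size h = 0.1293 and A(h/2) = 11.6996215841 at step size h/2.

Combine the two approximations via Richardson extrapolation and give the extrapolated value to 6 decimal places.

11.699678

r = 4, so 2^r = 16.
16 × 11.6996215841 − 11.6987792127 = 175.4951661329
175.4951661329 ÷ 15 = 11.6996777422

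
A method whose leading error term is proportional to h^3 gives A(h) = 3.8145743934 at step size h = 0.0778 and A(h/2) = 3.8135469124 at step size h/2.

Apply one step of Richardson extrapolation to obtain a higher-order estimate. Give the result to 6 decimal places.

r = 3: numerator weight 8, denominator 7.
8·3.8135469124 − 3.8145743934 = 26.6938009058
Denominator 8 − 1 = 7.
(8·3.8135469124 − 3.8145743934)/(8 − 1) = 3.8134001294
Correction |R − A(h/2)| = 1.468e-04; gap |A(h/2) − A(h)| = 1.027e-03.

3.813400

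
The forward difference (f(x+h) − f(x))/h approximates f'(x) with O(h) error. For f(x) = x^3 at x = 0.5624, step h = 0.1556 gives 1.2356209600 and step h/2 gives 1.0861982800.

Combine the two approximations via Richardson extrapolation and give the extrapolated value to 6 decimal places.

0.936776

Leading term ∝ h^1; use weight 2 = 2^1.
2×1.0861982800 = 2.1723965600; 2.1723965600 − 1.2356209600 = 0.9367756000
0.9367756000 ÷ 1 = 0.9367756000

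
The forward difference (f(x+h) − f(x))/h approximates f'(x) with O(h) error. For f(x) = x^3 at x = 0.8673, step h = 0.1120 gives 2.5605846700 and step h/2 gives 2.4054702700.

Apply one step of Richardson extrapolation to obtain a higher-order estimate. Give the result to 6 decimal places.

Error is O(h^1); halving h shrinks it by 2^1 = 2.
2×2.4054702700 = 4.8109405400; subtract 2.5605846700 → 2.2503558700
R = 2.2503558700/1 = 2.2503558700

2.250356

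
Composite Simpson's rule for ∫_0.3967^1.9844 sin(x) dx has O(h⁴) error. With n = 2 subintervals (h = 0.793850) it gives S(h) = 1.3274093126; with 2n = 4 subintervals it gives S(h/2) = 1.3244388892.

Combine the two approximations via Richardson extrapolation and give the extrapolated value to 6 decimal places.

r = 4, so 2^r = 16.
Numerator 16×A(h/2) − A(h) = 16×1.3244388892 − 1.3274093126 = 19.8636129146
Denominator 16 − 1 = 15.
Extrapolated: 19.8636129146 / 15 = 1.3242408610
Gap between inputs: 2.970e-03; correction applied: −0.0001980282.

1.324241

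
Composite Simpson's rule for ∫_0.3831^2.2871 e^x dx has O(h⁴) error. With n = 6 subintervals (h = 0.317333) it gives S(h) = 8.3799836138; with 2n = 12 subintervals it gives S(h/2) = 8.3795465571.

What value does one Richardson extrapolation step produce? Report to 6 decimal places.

8.379517

Order 4 gives 2^r = 16 and 2^r − 1 = 15.
2^4·A(h/2) = 134.0727449136; minus A(h) gives 125.6927612998.
125.6927612998 ÷ 15 = 8.3795174200
Gap between inputs: 4.371e-04; correction applied: −0.0000291371.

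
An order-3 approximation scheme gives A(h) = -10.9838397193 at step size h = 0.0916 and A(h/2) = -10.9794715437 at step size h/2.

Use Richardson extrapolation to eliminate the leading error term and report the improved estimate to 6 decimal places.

Error is O(h^3); halving h shrinks it by 2^3 = 8.
Difference of the inputs: -10.9794715437 − (-10.9838397193) = 0.0043681756
Correction (A(h/2) − A(h))/(8 − 1) = 0.0043681756/7 = 0.0006240251
R = -10.9794715437 + 0.0006240251 = -10.9788475186

-10.978848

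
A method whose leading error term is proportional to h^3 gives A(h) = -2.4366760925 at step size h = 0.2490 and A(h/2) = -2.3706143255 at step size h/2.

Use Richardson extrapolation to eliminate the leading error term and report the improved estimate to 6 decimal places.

Error is O(h^3); halving h shrinks it by 2^3 = 8.
Top: 8(-2.3706143255) − (-2.4366760925) = -16.5282385115
Divide by 2^3 − 1 = 7.
Extrapolated: (-16.5282385115) / 7 = -2.3611769302

-2.361177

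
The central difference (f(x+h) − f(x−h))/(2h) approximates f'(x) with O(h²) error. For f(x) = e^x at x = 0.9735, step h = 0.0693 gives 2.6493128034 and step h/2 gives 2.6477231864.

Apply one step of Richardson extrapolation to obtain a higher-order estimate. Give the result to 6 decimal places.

2.647193

Method order is 2; weight 2^2 = 4.
Weighted: 10.5908927456 − 2.6493128034 = 7.9415799422
Denominator 4 − 1 = 3.
Result: 2.6471933141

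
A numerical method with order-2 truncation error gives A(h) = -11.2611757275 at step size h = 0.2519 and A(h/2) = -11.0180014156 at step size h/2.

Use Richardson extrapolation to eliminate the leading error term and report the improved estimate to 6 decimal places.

Error is O(h^2); halving h shrinks it by 2^2 = 4.
Weighted: (-44.0720056624) − (-11.2611757275) = -32.8108299349
(-32.8108299349) ÷ 3 = -10.9369433116
Correction |R − A(h/2)| = 8.106e-02; gap |A(h/2) − A(h)| = 2.432e-01.

-10.936943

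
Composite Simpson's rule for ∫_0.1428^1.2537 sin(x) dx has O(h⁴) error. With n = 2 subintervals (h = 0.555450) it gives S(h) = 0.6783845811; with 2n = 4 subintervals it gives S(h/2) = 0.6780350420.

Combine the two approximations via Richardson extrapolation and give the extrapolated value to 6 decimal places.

Error is O(h^4); halving h shrinks it by 2^4 = 16.
16×0.6780350420 − 0.6783845811 = 10.1701760909
Divide by 2^4 − 1 = 15.
So the Richardson estimate is 0.6780117394.

0.678012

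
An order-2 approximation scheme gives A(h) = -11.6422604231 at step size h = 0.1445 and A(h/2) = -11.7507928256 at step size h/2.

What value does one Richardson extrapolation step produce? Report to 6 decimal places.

Error is O(h^2); halving h shrinks it by 2^2 = 4.
Top: 4(-11.7507928256) − (-11.6422604231) = -35.3609108793
Divide by 2^2 − 1 = 3.
Result: -11.7869702931
Shift from A(h/2): −0.0361774675.

-11.786970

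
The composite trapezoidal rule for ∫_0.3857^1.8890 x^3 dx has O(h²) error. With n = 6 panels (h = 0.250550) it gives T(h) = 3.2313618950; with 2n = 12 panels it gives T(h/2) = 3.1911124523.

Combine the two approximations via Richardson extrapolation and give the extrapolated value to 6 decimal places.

3.177696

r = 2: numerator weight 4, denominator 3.
Difference of the inputs: 3.1911124523 − 3.2313618950 = -0.0402494427
Correction (A(h/2) − A(h))/(4 − 1) = (-0.0402494427)/3 = -0.0134164809
R = 3.1911124523 − 0.0134164809 = 3.1776959714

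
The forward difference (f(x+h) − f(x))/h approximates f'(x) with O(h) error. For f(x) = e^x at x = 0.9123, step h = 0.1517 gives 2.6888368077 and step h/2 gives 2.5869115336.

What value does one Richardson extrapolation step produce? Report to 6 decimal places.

2.484986

With r = 1 the leading error scales as h^1, so the weight is 2^1 = 2.
2^1*A(h/2) = 5.1738230672; minus A(h) gives 2.4849862595.
R = 2.4849862595/1 = 2.4849862595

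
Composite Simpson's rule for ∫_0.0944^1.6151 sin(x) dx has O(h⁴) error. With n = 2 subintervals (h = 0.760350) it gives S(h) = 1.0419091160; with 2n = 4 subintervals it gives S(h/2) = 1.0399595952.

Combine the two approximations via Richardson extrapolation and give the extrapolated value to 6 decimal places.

Error is O(h^4); halving h shrinks it by 2^4 = 16.
16·1.0399595952 = 16.6393535232; 16.6393535232 − 1.0419091160 = 15.5974444072
(16·1.0399595952 − 1.0419091160)/(16 − 1) = 1.0398296271

1.039830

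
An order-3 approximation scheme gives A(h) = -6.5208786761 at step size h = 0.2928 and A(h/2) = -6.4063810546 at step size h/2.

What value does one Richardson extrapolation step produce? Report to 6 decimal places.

The method has order 3: 2^3 = 8.
A(h/2) − A(h) = -6.4063810546 − (-6.5208786761) = 0.1144976215
Correction (A(h/2) − A(h))/(8 − 1) = 0.1144976215/7 = 0.0163568031
R = A(h/2) + (A(h/2) − A(h))/7 = -6.4063810546 + 0.0163568031 = -6.3900242515
Correction |R − A(h/2)| = 1.636e-02; gap |A(h/2) − A(h)| = 1.145e-01.

-6.390024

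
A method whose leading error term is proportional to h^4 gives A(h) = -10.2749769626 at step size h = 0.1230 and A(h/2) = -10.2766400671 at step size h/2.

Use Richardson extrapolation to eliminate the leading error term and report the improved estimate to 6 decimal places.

-10.276751

r = 4: numerator weight 16, denominator 15.
2^4·A(h/2) = -164.4262410736; minus A(h) gives -154.1512641110.
(-154.1512641110) ÷ 15 = -10.2767509407
Correction |R − A(h/2)| = 1.109e-04; gap |A(h/2) − A(h)| = 1.663e-03.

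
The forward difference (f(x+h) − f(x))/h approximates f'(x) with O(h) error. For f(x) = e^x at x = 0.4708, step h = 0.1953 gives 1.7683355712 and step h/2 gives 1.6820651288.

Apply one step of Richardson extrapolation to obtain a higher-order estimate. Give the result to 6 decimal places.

Leading term ∝ h^1; use weight 2 = 2^1.
2·1.6820651288 − 1.7683355712 = 1.5957946864
Divide by 2^1 − 1 = 1.
R = 1.5957946864/1 = 1.5957946864

1.595795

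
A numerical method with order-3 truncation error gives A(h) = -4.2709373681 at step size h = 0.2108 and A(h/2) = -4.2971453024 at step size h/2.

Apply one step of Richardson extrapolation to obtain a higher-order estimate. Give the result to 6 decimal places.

-4.300889

r = 3: numerator weight 8, denominator 7.
Weighted: (-34.3771624192) − (-4.2709373681) = -30.1062250511
Divide by 2^3 − 1 = 7.
R = (-30.1062250511)/7 = -4.3008892930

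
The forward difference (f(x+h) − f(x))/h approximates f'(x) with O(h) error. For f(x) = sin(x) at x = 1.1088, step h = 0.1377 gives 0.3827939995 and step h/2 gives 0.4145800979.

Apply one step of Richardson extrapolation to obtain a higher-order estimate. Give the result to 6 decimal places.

0.446366

With r = 1 the leading error scales as h^1, so the weight is 2^1 = 2.
Numerator 2 × A(h/2) − A(h) = 2 × 0.4145800979 − 0.3827939995 = 0.4463661963
(2 × 0.4145800979 − 0.3827939995)/(2 − 1) = 0.4463661963
Gap between inputs: 3.179e-02; correction applied: +0.0317860984.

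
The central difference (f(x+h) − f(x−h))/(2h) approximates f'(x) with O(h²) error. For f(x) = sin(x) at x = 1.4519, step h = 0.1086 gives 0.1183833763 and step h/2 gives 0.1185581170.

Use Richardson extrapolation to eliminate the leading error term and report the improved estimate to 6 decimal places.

Leading term ∝ h^2; use weight 4 = 2^2.
4·0.1185581170 = 0.4742324680; 0.4742324680 − 0.1183833763 = 0.3558490917
Extrapolated: 0.3558490917 / 3 = 0.1186163639
Gap between inputs: 1.747e-04; correction applied: +0.0000582469.

0.118616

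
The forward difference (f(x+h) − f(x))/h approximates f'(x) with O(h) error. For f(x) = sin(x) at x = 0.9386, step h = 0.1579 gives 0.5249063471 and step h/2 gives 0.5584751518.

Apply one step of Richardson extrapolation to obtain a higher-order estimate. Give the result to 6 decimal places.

r = 1: numerator weight 2, denominator 1.
2^1 × A(h/2) = 1.1169503036; minus A(h) gives 0.5920439565.
Extrapolated: 0.5920439565 / 1 = 0.5920439565

0.592044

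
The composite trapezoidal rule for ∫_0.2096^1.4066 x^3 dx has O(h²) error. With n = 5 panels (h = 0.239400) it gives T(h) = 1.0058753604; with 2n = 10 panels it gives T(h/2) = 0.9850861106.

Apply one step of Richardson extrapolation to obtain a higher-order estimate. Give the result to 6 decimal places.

Order 2 gives 2^r = 4 and 2^r − 1 = 3.
4*0.9850861106 = 3.9403444424; subtract 1.0058753604 → 2.9344690820
Denominator 4 − 1 = 3.
2.9344690820 ÷ 3 = 0.9781563607
Shift from A(h/2): −0.0069297499.

0.978156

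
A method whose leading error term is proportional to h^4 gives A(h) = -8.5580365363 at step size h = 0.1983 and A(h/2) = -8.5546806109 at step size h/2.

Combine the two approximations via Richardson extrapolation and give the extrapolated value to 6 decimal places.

With r = 4 the leading error scales as h^4, so the weight is 2^4 = 16.
Numerator 16×A(h/2) − A(h) = 16×(-8.5546806109) − (-8.5580365363) = -128.3168532381
Extrapolated: (-128.3168532381) / 15 = -8.5544568825

-8.554457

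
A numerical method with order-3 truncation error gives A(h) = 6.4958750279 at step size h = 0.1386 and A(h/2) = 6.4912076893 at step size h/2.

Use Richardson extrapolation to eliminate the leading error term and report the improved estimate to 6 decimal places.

6.490541

r = 3, so 2^r = 8.
2^3 × A(h/2) = 51.9296615144; minus A(h) gives 45.4337864865.
(8 × 6.4912076893 − 6.4958750279)/(8 − 1) = 6.4905409266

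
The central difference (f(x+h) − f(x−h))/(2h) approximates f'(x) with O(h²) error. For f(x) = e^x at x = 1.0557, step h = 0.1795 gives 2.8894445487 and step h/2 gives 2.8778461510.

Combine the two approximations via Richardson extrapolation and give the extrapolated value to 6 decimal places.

The method has order 2: 2^2 = 4.
4·2.8778461510 = 11.5113846040; 11.5113846040 − 2.8894445487 = 8.6219400553
Denominator 4 − 1 = 3.
Result: 2.8739800184
Shift from A(h/2): −0.0038661326.

2.873980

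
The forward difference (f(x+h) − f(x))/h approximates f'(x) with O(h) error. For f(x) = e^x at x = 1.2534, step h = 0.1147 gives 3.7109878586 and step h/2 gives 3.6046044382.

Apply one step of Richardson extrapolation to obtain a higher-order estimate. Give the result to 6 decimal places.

Leading term ∝ h^1; use weight 2 = 2^1.
2×3.6046044382 = 7.2092088764; 7.2092088764 − 3.7109878586 = 3.4982210178
Denominator 2 − 1 = 1.
So the Richardson estimate is 3.4982210178.
Shift from A(h/2): −0.1063834204.

3.498221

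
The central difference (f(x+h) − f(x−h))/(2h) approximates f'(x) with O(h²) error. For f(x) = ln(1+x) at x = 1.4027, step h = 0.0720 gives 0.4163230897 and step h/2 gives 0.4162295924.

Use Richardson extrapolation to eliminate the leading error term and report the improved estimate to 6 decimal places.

Order 2 gives 2^r = 4 and 2^r − 1 = 3.
2^2·A(h/2) = 1.6649183696; minus A(h) gives 1.2485952799.
Extrapolated: 1.2485952799 / 3 = 0.4161984266
Shift from A(h/2): −0.0000311658.

0.416198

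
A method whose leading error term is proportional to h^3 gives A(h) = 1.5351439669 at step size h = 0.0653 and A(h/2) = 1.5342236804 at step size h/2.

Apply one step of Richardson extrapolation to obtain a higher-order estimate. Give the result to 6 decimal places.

1.534092

Leading term ∝ h^3; use weight 8 = 2^3.
2^3·A(h/2) = 12.2737894432; minus A(h) gives 10.7386454763.
(8·1.5342236804 − 1.5351439669)/(8 − 1) = 1.5340922109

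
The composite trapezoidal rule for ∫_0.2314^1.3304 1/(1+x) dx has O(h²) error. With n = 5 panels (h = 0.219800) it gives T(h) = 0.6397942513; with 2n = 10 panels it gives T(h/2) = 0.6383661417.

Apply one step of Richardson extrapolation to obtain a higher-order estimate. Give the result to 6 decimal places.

0.637890

The method has order 2: 2^2 = 4.
Numerator 4·A(h/2) − A(h) = 4·0.6383661417 − 0.6397942513 = 1.9136703155
Denominator 4 − 1 = 3.
Result: 0.6378901052
Gap between inputs: 1.428e-03; correction applied: −0.0004760365.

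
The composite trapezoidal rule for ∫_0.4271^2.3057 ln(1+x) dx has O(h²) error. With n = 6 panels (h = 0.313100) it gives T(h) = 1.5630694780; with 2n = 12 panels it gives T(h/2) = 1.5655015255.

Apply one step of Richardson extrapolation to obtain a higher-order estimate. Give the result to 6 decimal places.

Leading term ∝ h^2; use weight 4 = 2^2.
4 × 1.5655015255 − 1.5630694780 = 4.6989366240
4.6989366240 ÷ 3 = 1.5663122080

1.566312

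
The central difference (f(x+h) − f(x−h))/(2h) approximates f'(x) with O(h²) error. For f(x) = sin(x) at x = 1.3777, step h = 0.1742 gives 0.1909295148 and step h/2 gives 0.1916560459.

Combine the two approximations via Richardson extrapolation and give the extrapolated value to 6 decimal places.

The method has order 2: 2^2 = 4.
2^2×A(h/2) = 0.7666241836; minus A(h) gives 0.5756946688.
Extrapolated: 0.5756946688 / 3 = 0.1918982229

0.191898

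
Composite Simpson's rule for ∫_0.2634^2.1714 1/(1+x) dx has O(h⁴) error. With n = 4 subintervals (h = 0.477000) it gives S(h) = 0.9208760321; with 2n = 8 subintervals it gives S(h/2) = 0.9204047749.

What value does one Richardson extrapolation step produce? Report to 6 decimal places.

0.920373

Leading term ∝ h^4; use weight 16 = 2^4.
Weighted: 14.7264763984 − 0.9208760321 = 13.8056003663
Denominator 16 − 1 = 15.
So the Richardson estimate is 0.9203733578.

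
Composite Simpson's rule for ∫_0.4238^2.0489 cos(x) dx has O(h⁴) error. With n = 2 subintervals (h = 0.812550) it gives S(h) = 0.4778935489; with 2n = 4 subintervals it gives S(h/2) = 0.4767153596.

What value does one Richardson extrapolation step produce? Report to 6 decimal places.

Error is O(h^4); halving h shrinks it by 2^4 = 16.
2^4*A(h/2) = 7.6274457536; minus A(h) gives 7.1495522047.
Divide by 2^4 − 1 = 15.
So the Richardson estimate is 0.4766368136.
Gap between inputs: 1.178e-03; correction applied: −0.0000785460.

0.476637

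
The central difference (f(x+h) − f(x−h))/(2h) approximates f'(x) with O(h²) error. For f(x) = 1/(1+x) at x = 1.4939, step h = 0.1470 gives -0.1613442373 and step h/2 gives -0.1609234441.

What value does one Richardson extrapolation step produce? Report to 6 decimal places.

Order 2 gives 2^r = 4 and 2^r − 1 = 3.
Weighted: (-0.6436937764) − (-0.1613442373) = -0.4823495391
(4 × (-0.1609234441) − (-0.1613442373))/(4 − 1) = -0.1607831797

-0.160783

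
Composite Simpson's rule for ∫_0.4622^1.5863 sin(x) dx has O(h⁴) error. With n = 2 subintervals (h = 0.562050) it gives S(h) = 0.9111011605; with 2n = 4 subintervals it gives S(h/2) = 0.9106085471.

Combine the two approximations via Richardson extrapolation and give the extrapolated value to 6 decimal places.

0.910576

Method order is 4; weight 2^4 = 16.
Top: 16(0.9106085471) − (0.9111011605) = 13.6586355931
Extrapolated: 13.6586355931 / 15 = 0.9105757062
Gap between inputs: 4.926e-04; correction applied: −0.0000328409.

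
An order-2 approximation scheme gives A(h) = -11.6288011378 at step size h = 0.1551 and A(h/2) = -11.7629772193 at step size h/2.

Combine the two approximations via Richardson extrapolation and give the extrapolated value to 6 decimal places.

-11.807703

With r = 2 the leading error scales as h^2, so the weight is 2^2 = 4.
4*(-11.7629772193) − (-11.6288011378) = -35.4231077394
Divide by 2^2 − 1 = 3.
Result: -11.8077025798
Correction |R − A(h/2)| = 4.473e-02; gap |A(h/2) − A(h)| = 1.342e-01.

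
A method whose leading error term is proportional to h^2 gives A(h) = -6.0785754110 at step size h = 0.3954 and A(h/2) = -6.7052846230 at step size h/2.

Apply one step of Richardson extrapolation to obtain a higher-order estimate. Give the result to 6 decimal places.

-6.914188

Method order is 2; weight 2^2 = 4.
4×(-6.7052846230) = -26.8211384920; subtract (-6.0785754110) → -20.7425630810
R = (-20.7425630810)/3 = -6.9141876937
Gap between inputs: 6.267e-01; correction applied: −0.2089030707.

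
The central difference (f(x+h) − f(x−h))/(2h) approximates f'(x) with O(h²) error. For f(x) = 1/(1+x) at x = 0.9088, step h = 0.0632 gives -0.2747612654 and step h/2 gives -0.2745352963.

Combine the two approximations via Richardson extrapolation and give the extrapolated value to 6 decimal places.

r = 2: numerator weight 4, denominator 3.
Numerator 4*A(h/2) − A(h) = 4*(-0.2745352963) − (-0.2747612654) = -0.8233799198
Extrapolated: (-0.8233799198) / 3 = -0.2744599733

-0.274460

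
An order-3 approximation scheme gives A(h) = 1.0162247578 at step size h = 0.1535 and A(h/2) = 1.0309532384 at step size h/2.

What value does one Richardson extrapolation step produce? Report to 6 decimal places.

Order 3 gives 2^r = 8 and 2^r − 1 = 7.
2^3×A(h/2) = 8.2476259072; minus A(h) gives 7.2314011494.
Denominator 8 − 1 = 7.
Extrapolated: 7.2314011494 / 7 = 1.0330573071

1.033057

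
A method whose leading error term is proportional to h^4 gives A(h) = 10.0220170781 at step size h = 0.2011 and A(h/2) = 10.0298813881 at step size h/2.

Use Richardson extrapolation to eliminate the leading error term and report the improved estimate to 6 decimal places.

r = 4, so 2^r = 16.
Top: 16(10.0298813881) − (10.0220170781) = 150.4560851315
Denominator 16 − 1 = 15.
150.4560851315 ÷ 15 = 10.0304056754
Gap between inputs: 7.864e-03; correction applied: +0.0005242873.

10.030406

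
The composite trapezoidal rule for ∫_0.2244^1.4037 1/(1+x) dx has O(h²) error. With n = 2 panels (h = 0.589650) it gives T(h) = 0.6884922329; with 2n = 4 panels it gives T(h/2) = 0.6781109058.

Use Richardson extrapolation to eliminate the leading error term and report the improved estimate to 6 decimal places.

Order 2 gives 2^r = 4 and 2^r − 1 = 3.
4·0.6781109058 − 0.6884922329 = 2.0239513903
2.0239513903 ÷ 3 = 0.6746504634
Correction |R − A(h/2)| = 3.460e-03; gap |A(h/2) − A(h)| = 1.038e-02.

0.674650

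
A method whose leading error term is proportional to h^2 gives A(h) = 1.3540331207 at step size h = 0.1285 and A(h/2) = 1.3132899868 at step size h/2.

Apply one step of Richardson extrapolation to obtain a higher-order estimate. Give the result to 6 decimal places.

r = 2: numerator weight 4, denominator 3.
4×1.3132899868 − 1.3540331207 = 3.8991268265
Denominator 4 − 1 = 3.
Result: 1.2997089422
Gap between inputs: 4.074e-02; correction applied: −0.0135810446.

1.299709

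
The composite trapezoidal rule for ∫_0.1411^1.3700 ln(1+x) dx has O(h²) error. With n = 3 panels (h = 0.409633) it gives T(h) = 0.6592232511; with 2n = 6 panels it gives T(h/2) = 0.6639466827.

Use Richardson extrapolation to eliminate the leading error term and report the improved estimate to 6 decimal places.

0.665521

Error is O(h^2); halving h shrinks it by 2^2 = 4.
4×0.6639466827 − 0.6592232511 = 1.9965634797
Denominator 4 − 1 = 3.
Result: 0.6655211599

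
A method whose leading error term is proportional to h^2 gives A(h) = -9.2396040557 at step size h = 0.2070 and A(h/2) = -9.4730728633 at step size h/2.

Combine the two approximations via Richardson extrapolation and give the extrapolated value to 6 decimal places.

-9.550896

The method has order 2: 2^2 = 4.
Top: 4(-9.4730728633) − (-9.2396040557) = -28.6526873975
(-28.6526873975) ÷ 3 = -9.5508957992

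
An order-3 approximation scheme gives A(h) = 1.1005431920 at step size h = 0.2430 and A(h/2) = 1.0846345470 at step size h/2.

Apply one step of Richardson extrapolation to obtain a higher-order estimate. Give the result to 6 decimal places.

r = 3: numerator weight 8, denominator 7.
2^3 × A(h/2) = 8.6770763760; minus A(h) gives 7.5765331840.
7.5765331840 ÷ 7 = 1.0823618834
Gap between inputs: 1.591e-02; correction applied: −0.0022726636.

1.082362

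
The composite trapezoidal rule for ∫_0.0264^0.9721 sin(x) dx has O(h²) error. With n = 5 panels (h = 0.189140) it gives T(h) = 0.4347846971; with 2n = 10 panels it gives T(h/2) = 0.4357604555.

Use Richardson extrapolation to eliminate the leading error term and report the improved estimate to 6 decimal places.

0.436086

Error is O(h^2); halving h shrinks it by 2^2 = 4.
2^2*A(h/2) = 1.7430418220; minus A(h) gives 1.3082571249.
R = 1.3082571249/3 = 0.4360857083
Gap between inputs: 9.758e-04; correction applied: +0.0003252528.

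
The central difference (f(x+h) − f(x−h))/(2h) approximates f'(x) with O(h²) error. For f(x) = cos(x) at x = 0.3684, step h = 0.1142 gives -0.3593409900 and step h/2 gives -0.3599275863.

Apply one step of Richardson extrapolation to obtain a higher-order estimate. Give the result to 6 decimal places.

Order 2 gives 2^r = 4 and 2^r − 1 = 3.
Difference of the inputs: -0.3599275863 − (-0.3593409900) = -0.0005865963
Correction (A(h/2) − A(h))/(4 − 1) = (-0.0005865963)/3 = -0.0001955321
R = A(h/2) + (A(h/2) − A(h))/3 = -0.3599275863 − 0.0001955321 = -0.3601231184
Gap between inputs: 5.866e-04; correction applied: −0.0001955321.

-0.360123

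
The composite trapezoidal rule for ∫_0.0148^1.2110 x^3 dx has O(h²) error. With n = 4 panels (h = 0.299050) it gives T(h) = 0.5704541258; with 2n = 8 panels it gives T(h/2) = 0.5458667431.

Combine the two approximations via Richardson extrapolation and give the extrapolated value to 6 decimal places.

0.537671

With r = 2 the leading error scales as h^2, so the weight is 2^2 = 4.
Top: 4(0.5458667431) − (0.5704541258) = 1.6130128466
Divide by 2^2 − 1 = 3.
R = 1.6130128466/3 = 0.5376709489
Shift from A(h/2): −0.0081957942.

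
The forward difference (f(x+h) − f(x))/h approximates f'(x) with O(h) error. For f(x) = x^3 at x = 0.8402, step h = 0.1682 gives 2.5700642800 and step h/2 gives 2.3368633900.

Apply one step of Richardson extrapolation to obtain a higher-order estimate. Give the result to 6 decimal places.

2.103662

Order 1 gives 2^r = 2 and 2^r − 1 = 1.
2·2.3368633900 = 4.6737267800; 4.6737267800 − 2.5700642800 = 2.1036625000
Extrapolated: 2.1036625000 / 1 = 2.1036625000
Shift from A(h/2): −0.2332008900.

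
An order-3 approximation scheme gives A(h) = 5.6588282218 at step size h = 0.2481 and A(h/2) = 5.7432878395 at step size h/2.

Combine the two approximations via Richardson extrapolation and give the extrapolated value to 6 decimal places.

5.755353

Error is O(h^3); halving h shrinks it by 2^3 = 8.
8×5.7432878395 − 5.6588282218 = 40.2874744942
(8×5.7432878395 − 5.6588282218)/(8 − 1) = 5.7553534992
Correction |R − A(h/2)| = 1.207e-02; gap |A(h/2) − A(h)| = 8.446e-02.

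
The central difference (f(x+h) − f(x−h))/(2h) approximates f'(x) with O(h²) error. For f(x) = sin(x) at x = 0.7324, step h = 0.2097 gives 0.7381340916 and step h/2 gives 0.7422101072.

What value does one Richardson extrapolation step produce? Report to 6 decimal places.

0.743569

The method has order 2: 2^2 = 4.
Top: 4(0.7422101072) − (0.7381340916) = 2.2307063372
Divide by 2^2 − 1 = 3.
2.2307063372 ÷ 3 = 0.7435687791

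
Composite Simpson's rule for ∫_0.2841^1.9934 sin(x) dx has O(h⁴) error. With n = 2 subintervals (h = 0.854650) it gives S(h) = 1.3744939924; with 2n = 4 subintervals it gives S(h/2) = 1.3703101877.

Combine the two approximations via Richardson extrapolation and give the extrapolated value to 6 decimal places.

Method order is 4; weight 2^4 = 16.
Weighted: 21.9249630032 − 1.3744939924 = 20.5504690108
Denominator 16 − 1 = 15.
20.5504690108 ÷ 15 = 1.3700312674

1.370031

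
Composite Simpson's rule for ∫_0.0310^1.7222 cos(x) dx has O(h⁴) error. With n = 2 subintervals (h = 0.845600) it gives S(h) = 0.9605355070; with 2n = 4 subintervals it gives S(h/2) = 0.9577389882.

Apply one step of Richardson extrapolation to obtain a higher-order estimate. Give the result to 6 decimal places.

0.957553

Method order is 4; weight 2^4 = 16.
Weighted: 15.3238238112 − 0.9605355070 = 14.3632883042
Extrapolated: 14.3632883042 / 15 = 0.9575525536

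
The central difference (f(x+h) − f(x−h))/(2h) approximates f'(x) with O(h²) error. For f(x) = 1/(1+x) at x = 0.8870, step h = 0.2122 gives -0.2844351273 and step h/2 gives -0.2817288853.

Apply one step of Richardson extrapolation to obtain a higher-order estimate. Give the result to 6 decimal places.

Error is O(h^2); halving h shrinks it by 2^2 = 4.
Weighted: (-1.1269155412) − (-0.2844351273) = -0.8424804139
Denominator 4 − 1 = 3.
Extrapolated: (-0.8424804139) / 3 = -0.2808268046

-0.280827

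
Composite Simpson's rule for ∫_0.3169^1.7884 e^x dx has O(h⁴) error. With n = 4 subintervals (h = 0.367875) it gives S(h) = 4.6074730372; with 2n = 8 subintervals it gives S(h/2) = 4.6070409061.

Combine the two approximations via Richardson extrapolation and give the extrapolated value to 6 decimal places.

Error is O(h^4); halving h shrinks it by 2^4 = 16.
16*4.6070409061 = 73.7126544976; subtract 4.6074730372 → 69.1051814604
Extrapolated: 69.1051814604 / 15 = 4.6070120974

4.607012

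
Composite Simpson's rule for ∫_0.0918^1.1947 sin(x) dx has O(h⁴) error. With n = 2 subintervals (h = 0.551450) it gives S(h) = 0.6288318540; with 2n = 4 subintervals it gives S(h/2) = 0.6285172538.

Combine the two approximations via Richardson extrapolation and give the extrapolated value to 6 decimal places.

With r = 4 the leading error scales as h^4, so the weight is 2^4 = 16.
A(h/2) − A(h) = 0.6285172538 − 0.6288318540 = -0.0003146002
Divide by 2^4 − 1 = 15: (-0.0003146002)/15 = -0.0000209733
R = 0.6285172538 − 0.0000209733 = 0.6284962805

0.628496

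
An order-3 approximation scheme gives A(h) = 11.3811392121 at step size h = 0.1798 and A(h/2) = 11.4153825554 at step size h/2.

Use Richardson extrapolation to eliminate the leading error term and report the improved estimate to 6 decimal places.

11.420274

Order 3 gives 2^r = 8 and 2^r − 1 = 7.
8 × 11.4153825554 = 91.3230604432; 91.3230604432 − 11.3811392121 = 79.9419212311
Divide by 2^3 − 1 = 7.
79.9419212311 ÷ 7 = 11.4202744616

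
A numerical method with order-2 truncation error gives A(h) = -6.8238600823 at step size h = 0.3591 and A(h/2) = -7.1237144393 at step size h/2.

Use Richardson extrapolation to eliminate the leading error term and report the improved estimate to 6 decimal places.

With r = 2 the leading error scales as h^2, so the weight is 2^2 = 4.
Numerator 4 × A(h/2) − A(h) = 4 × (-7.1237144393) − (-6.8238600823) = -21.6709976749
Divide by 2^2 − 1 = 3.
(4 × (-7.1237144393) − (-6.8238600823))/(4 − 1) = -7.2236658916

-7.223666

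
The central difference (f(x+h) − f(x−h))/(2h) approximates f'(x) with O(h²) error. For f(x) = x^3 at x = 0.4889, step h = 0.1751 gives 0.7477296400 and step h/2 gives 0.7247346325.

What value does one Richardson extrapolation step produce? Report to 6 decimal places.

Method order is 2; weight 2^2 = 4.
Weighted: 2.8989385300 − 0.7477296400 = 2.1512088900
2.1512088900 ÷ 3 = 0.7170696300
Correction |R − A(h/2)| = 7.665e-03; gap |A(h/2) − A(h)| = 2.300e-02.

0.717070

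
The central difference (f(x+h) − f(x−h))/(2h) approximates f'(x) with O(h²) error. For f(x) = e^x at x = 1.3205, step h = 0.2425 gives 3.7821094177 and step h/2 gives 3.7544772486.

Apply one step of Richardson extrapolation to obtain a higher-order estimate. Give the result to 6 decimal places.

With r = 2 the leading error scales as h^2, so the weight is 2^2 = 4.
4·3.7544772486 − 3.7821094177 = 11.2357995767
Denominator 4 − 1 = 3.
Result: 3.7452665256
Gap between inputs: 2.763e-02; correction applied: −0.0092107230.

3.745267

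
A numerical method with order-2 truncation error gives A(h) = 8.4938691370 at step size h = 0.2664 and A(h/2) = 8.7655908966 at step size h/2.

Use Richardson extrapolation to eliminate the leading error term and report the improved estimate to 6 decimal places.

8.856165

Leading term ∝ h^2; use weight 4 = 2^2.
4 × 8.7655908966 − 8.4938691370 = 26.5684944494
26.5684944494 ÷ 3 = 8.8561648165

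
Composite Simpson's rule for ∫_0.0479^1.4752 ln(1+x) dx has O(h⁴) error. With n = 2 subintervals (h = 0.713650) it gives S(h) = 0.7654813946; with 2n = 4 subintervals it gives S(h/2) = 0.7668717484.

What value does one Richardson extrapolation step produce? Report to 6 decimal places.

With r = 4 the leading error scales as h^4, so the weight is 2^4 = 16.
Weighted: 12.2699479744 − 0.7654813946 = 11.5044665798
11.5044665798 ÷ 15 = 0.7669644387

0.766964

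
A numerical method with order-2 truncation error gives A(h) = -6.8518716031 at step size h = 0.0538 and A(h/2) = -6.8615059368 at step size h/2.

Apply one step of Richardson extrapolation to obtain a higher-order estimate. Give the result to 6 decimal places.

Method order is 2; weight 2^2 = 4.
4×(-6.8615059368) − (-6.8518716031) = -20.5941521441
Divide by 2^2 − 1 = 3.
(-20.5941521441) ÷ 3 = -6.8647173814
Gap between inputs: 9.634e-03; correction applied: −0.0032114446.

-6.864717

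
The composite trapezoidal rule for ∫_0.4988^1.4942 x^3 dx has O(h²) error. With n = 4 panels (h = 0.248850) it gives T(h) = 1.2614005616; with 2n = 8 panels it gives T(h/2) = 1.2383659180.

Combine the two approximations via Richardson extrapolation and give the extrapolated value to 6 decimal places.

r = 2, so 2^r = 4.
2^2×A(h/2) = 4.9534636720; minus A(h) gives 3.6920631104.
Divide by 2^2 − 1 = 3.
Extrapolated: 3.6920631104 / 3 = 1.2306877035
Shift from A(h/2): −0.0076782145.

1.230688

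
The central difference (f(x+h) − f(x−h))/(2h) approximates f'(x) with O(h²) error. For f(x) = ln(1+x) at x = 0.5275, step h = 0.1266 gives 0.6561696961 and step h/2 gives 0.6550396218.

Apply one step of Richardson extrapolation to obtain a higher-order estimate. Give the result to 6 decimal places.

Order 2 gives 2^r = 4 and 2^r − 1 = 3.
Numerator 4·A(h/2) − A(h) = 4·0.6550396218 − 0.6561696961 = 1.9639887911
Divide by 2^2 − 1 = 3.
Extrapolated: 1.9639887911 / 3 = 0.6546629304

0.654663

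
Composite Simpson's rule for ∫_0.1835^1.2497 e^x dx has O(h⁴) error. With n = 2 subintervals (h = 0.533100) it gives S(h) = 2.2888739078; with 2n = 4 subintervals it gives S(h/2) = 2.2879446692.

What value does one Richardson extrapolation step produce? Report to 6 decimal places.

2.287883

r = 4: numerator weight 16, denominator 15.
Weighted: 36.6071147072 − 2.2888739078 = 34.3182407994
Extrapolated: 34.3182407994 / 15 = 2.2878827200
Shift from A(h/2): −0.0000619492.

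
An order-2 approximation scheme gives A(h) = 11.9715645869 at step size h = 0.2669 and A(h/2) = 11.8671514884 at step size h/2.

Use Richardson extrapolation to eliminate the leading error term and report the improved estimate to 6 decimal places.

11.832347

Error is O(h^2); halving h shrinks it by 2^2 = 4.
4×11.8671514884 = 47.4686059536; 47.4686059536 − 11.9715645869 = 35.4970413667
R = 35.4970413667/3 = 11.8323471222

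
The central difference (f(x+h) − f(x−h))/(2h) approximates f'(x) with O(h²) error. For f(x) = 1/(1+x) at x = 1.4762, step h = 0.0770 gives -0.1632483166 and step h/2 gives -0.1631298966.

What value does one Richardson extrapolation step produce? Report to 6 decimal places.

r = 2: numerator weight 4, denominator 3.
Numerator 4·A(h/2) − A(h) = 4·(-0.1631298966) − (-0.1632483166) = -0.4892712698
(-0.4892712698) ÷ 3 = -0.1630904233
Correction |R − A(h/2)| = 3.947e-05; gap |A(h/2) − A(h)| = 1.184e-04.

-0.163090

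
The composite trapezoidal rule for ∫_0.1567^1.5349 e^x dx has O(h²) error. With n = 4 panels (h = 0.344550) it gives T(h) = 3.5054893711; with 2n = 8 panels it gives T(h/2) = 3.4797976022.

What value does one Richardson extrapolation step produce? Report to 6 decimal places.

3.471234

With r = 2 the leading error scales as h^2, so the weight is 2^2 = 4.
Top: 4(3.4797976022) − (3.5054893711) = 10.4137010377
Denominator 4 − 1 = 3.
Extrapolated: 10.4137010377 / 3 = 3.4712336792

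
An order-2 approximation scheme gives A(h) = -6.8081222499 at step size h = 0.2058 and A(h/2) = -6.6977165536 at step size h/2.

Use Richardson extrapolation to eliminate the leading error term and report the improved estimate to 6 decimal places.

Method order is 2; weight 2^2 = 4.
2^2 × A(h/2) = -26.7908662144; minus A(h) gives -19.9827439645.
(-19.9827439645) ÷ 3 = -6.6609146548
Correction |R − A(h/2)| = 3.680e-02; gap |A(h/2) − A(h)| = 1.104e-01.

-6.660915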